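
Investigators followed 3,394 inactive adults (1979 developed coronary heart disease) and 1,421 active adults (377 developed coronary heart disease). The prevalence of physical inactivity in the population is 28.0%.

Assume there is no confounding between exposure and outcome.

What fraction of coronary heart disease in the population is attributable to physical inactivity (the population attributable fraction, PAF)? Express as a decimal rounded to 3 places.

PAF ≈ 0.251

p₁ = P(outcome | exposed) = 1979/3394 = 0.58309
p₀ = P(outcome | unexposed) = 377/1421 = 0.26531
Overall risk P(Y=1) = π·p₁ + (1−π)·p₀ = 0.28×0.58309 + 0.72×0.26531 = 0.35428.
Under exogeneity, PAF = [P(Y=1) − p₀] / P(Y=1).
PAF = (0.35428 − 0.26531) / 0.35428 ≈ 0.2512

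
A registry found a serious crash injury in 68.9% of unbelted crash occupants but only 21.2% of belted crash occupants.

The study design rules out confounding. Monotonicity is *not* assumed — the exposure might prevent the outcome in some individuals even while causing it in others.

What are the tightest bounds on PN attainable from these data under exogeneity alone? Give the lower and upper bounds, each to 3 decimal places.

p₁ = 0.689, p₀ = 0.212.
Under exogeneity alone the bounds on PN are max{0,(p₁−p₀)/p₁} ≤ PN ≤ min{1,(1−p₀)/p₁}.
  lower = (p₁ − p₀)/p₁ = 0.477 / 0.689 ≈ 0.6923
  upper = min{1, (1 − p₀)/p₁} = 0.788 / 0.689 ≈ 1.1437 → capped at 1

0.692 ≤ PN ≤ 1.000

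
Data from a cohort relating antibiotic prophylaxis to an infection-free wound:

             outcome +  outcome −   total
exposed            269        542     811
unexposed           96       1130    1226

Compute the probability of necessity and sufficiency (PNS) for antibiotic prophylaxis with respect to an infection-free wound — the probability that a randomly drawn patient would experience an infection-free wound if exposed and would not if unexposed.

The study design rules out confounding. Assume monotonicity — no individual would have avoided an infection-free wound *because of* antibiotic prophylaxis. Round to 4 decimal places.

p₁ = P(outcome | exposed) = 269/811 = 0.33169
p₀ = P(outcome | unexposed) = 96/1226 = 0.078303
Under exogeneity and monotonicity, PNS = p₁ − p₀.
PNS = 0.33169 − 0.078303 = 0.25339

PNS ≈ 0.2534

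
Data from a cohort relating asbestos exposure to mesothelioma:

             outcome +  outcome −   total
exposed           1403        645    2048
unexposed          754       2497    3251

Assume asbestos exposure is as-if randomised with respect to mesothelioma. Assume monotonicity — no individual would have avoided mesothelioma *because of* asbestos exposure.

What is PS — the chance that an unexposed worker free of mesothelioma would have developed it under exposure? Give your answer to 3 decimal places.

p₁ = P(outcome | exposed) = 1403/2048 = 0.68506
p₀ = P(outcome | unexposed) = 754/3251 = 0.23193
Under exogeneity and monotonicity, PS = (p₁ − p₀)/(1 − p₀).
PS = (0.68506 − 0.23193) / 0.76807 ≈ 0.5900

PS ≈ 0.590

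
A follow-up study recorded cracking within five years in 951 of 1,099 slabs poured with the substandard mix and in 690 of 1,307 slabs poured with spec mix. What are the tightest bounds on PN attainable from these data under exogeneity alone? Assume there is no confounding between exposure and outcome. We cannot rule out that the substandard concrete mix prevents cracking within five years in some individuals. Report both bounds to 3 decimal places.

0.390 ≤ PN ≤ 0.546

p₁ = P(outcome | exposed) = 951/1099 = 0.86533
p₀ = P(outcome | unexposed) = 690/1307 = 0.52793
Under exogeneity alone the bounds on PN are max{0,(p₁−p₀)/p₁} ≤ PN ≤ min{1,(1−p₀)/p₁}.
  lower = (p₁ − p₀)/p₁ = 0.33741 / 0.86533 ≈ 0.3899
  upper = min{1, (1 − p₀)/p₁} = 0.47207 / 0.86533 ≈ 0.5455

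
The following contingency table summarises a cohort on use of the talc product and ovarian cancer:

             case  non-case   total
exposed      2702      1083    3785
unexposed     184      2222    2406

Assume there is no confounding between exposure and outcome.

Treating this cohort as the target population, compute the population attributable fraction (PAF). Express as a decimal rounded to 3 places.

PAF ≈ 0.836

p₁ = P(outcome | exposed) = 2702/3785 = 0.71387
p₀ = P(outcome | unexposed) = 184/2406 = 0.076475
Exposure prevalence π = 3785/6191 = 0.61137; overall risk P(Y=1) = 0.46616.
Under exogeneity, PAF = [P(Y=1) − p₀]/P(Y=1).
PAF = (0.46616 − 0.076475) / 0.46616 ≈ 0.8359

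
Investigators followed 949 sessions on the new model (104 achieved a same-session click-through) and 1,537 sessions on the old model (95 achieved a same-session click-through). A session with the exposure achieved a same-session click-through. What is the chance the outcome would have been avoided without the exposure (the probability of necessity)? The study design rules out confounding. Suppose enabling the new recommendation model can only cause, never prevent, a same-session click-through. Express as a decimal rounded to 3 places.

PN ≈ 0.436

p₁ = P(outcome | exposed) = 104/949 = 0.10959
p₀ = P(outcome | unexposed) = 95/1537 = 0.061809
Under exogeneity and monotonicity, PN = (p₁ − p₀) / p₁.
PN = (0.10959 − 0.061809) / 0.10959 = 0.04778 / 0.10959 ≈ 0.4360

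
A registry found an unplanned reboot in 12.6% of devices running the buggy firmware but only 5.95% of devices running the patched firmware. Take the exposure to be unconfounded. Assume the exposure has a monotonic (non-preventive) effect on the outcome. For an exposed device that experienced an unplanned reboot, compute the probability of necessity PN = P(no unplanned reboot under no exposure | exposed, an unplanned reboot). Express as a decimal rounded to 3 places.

p₁ = 0.126, p₀ = 0.0595.
Under exogeneity and monotonicity, PN = (p₁ − p₀) / p₁.
PN = (0.126 − 0.0595) / 0.126 = 0.0665 / 0.126 ≈ 0.5278

PN ≈ 0.528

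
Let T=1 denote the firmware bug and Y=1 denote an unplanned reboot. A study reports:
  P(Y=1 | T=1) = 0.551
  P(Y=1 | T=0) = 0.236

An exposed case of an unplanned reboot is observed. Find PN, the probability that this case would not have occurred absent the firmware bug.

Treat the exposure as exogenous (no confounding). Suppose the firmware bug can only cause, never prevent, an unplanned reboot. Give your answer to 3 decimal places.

PN ≈ 0.572

Let p₁ = 0.551, p₀ = 0.236.
Under exogeneity and monotonicity, PN = (p₁ − p₀) / p₁.
PN = (0.551 − 0.236) / 0.551 = 0.315 / 0.551 ≈ 0.5717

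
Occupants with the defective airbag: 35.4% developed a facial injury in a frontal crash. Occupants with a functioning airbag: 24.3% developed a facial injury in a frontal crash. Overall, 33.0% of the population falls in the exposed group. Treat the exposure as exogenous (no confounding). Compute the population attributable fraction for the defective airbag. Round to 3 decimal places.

p₁ = 0.354, p₀ = 0.243.
Overall risk P(Y=1) = π·p₁ + (1−π)·p₀ = 0.33×0.354 + 0.67×0.243 = 0.27963.
Under exogeneity, PAF = [P(Y=1) − p₀] / P(Y=1).
PAF = (0.27963 − 0.243) / 0.27963 ≈ 0.1310

PAF ≈ 0.131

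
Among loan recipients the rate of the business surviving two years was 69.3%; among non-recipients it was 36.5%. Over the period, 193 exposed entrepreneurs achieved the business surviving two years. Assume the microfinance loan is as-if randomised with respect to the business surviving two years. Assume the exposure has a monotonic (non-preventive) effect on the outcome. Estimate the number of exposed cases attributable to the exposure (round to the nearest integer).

p₁ = 0.693, p₀ = 0.365.
PN = (p₁ − p₀)/p₁ = (0.693 − 0.365) / 0.693 ≈ 0.47330.
Attributable cases ≈ PN × (exposed cases) = 0.47330 × 193 ≈ 91.35.

about 91 cases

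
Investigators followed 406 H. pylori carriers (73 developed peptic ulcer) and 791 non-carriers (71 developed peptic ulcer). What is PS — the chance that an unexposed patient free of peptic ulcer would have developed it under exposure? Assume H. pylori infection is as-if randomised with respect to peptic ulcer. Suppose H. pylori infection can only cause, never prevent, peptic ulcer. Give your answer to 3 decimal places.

p₁ = P(outcome | exposed) = 73/406 = 0.1798
p₀ = P(outcome | unexposed) = 71/791 = 0.08976
Under exogeneity and monotonicity, PS = (p₁ − p₀) / (1 − p₀).
PS = (0.1798 − 0.08976) / (1 − 0.08976) = 0.090043 / 0.91024 ≈ 0.0989

PS ≈ 0.099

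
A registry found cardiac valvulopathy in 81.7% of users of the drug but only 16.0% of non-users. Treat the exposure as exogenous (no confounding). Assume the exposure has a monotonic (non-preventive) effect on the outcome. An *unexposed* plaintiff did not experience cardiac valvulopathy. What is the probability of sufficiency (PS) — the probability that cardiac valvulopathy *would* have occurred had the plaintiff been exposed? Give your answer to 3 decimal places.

p₁ = 0.817, p₀ = 0.16.
Under exogeneity and monotonicity, PS = (p₁ − p₀) / (1 − p₀).
PS = (0.817 − 0.16) / (1 − 0.16) = 0.657 / 0.84 ≈ 0.7821

PS ≈ 0.782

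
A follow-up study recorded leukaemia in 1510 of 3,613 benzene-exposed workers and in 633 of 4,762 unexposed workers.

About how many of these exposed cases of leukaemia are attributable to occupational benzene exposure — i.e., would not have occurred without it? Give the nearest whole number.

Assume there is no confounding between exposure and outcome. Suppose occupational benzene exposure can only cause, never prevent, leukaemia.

p₁ = P(outcome | exposed) = 1510/3613 = 0.41794
p₀ = P(outcome | unexposed) = 633/4762 = 0.13293
PN = (p₁ − p₀)/p₁ = (0.41794 − 0.13293) / 0.41794 ≈ 0.68194.
Attributable cases ≈ PN × (exposed cases) = 0.68194 × 1510 ≈ 1029.73.

about 1030 cases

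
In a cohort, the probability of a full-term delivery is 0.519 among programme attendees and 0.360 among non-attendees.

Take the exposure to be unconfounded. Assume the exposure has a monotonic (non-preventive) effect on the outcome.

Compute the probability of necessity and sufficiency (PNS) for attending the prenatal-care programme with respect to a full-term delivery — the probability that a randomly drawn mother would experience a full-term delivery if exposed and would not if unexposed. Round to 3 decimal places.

PNS ≈ 0.159

Let p₁ = 0.519, p₀ = 0.36.
Under exogeneity and monotonicity, PNS = p₁ − p₀.
PNS = 0.519 − 0.36 = 0.159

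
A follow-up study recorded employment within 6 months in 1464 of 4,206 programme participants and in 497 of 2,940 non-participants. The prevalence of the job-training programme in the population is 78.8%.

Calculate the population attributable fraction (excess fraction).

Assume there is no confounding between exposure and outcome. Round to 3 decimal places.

PAF ≈ 0.455

p₁ = P(outcome | exposed) = 1464/4206 = 0.34807
p₀ = P(outcome | unexposed) = 497/2940 = 0.16905
Overall risk P(Y=1) = π·p₁ + (1−π)·p₀ = 0.788×0.34807 + 0.212×0.16905 = 0.31012.
Under exogeneity, PAF = [P(Y=1) − p₀] / P(Y=1).
PAF = (0.31012 − 0.16905) / 0.31012 ≈ 0.4549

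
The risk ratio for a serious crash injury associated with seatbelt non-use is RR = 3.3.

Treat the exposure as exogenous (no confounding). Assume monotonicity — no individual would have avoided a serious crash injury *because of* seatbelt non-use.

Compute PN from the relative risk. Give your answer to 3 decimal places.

PN ≈ 0.697

Under exogeneity and monotonicity, PN = (RR − 1) / RR = 1 − 1/RR.
PN = (3.3 − 1) / 3.3 = 2.3 / 3.3 ≈ 0.6970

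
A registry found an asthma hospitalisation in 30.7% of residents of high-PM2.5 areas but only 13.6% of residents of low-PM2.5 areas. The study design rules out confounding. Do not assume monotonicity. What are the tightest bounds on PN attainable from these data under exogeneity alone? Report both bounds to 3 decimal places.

0.557 ≤ PN ≤ 1.000

p₁ = 0.307, p₀ = 0.136.
Under exogeneity alone the bounds on PN are max{0,(p₁−p₀)/p₁} ≤ PN ≤ min{1,(1−p₀)/p₁}.
  lower = (p₁ − p₀)/p₁ = 0.171 / 0.307 ≈ 0.5570
  upper = min{1, (1 − p₀)/p₁} = 0.864 / 0.307 ≈ 2.8143 → capped at 1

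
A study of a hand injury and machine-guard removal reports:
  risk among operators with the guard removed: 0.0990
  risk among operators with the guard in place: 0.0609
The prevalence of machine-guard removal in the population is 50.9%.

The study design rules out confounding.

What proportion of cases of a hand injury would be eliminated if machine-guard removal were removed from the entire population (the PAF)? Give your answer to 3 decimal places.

PAF ≈ 0.242

Let p₁ = 0.099, p₀ = 0.0609.
Overall risk P(Y=1) = π·p₁ + (1−π)·p₀ = 0.509×0.099 + 0.491×0.0609 = 0.080293.
Under exogeneity, PAF = [P(Y=1) − p₀] / P(Y=1).
PAF = (0.080293 − 0.0609) / 0.080293 ≈ 0.2415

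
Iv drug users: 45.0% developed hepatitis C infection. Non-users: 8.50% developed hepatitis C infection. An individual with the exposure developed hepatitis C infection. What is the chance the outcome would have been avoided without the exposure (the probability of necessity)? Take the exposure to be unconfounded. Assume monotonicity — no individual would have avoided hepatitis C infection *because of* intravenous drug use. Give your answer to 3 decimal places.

p₁ = 0.45, p₀ = 0.085.
Under exogeneity and monotonicity, PN = (p₁ − p₀) / p₁.
PN = (0.45 − 0.085) / 0.45 = 0.365 / 0.45 ≈ 0.8111

PN ≈ 0.811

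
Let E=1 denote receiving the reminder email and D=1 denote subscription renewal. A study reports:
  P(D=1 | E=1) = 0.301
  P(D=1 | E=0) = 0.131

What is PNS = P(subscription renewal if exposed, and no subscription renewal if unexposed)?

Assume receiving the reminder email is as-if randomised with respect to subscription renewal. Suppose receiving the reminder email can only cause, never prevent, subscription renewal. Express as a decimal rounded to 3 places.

PNS ≈ 0.170

Let p₁ = 0.301, p₀ = 0.131.
Under exogeneity and monotonicity, PNS = p₁ − p₀.
PNS = 0.301 − 0.131 = 0.17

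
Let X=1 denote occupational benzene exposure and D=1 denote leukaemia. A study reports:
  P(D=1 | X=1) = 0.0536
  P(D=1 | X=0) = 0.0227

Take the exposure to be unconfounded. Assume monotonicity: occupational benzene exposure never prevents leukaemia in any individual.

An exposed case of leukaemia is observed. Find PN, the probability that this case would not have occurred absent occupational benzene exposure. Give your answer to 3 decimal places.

Let p₁ = 0.0536, p₀ = 0.0227.
Under exogeneity and monotonicity, PN = (p₁ − p₀) / p₁.
PN = (0.0536 − 0.0227) / 0.0536 = 0.0309 / 0.0536 ≈ 0.5765

PN ≈ 0.576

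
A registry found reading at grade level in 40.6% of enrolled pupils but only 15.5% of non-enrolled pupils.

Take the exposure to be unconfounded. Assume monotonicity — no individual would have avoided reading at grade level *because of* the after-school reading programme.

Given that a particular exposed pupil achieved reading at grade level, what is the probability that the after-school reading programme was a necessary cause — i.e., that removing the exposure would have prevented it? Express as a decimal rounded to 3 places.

p₁ = 0.406, p₀ = 0.155.
Under exogeneity and monotonicity, PN = (p₁ − p₀) / p₁.
PN = (0.406 − 0.155) / 0.406 = 0.251 / 0.406 ≈ 0.6182

PN ≈ 0.618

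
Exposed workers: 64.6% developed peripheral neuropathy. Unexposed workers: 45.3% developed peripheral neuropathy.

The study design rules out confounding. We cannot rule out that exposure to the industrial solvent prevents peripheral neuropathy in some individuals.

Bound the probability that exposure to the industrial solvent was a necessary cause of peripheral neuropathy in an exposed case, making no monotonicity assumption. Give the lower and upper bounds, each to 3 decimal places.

0.299 ≤ PN ≤ 0.847

p₁ = 0.646, p₀ = 0.453.
Under exogeneity alone the bounds on PN are max{0,(p₁−p₀)/p₁} ≤ PN ≤ min{1,(1−p₀)/p₁}.
  lower = (p₁ − p₀)/p₁ = 0.193 / 0.646 ≈ 0.2988
  upper = min{1, (1 − p₀)/p₁} = 0.547 / 0.646 ≈ 0.8467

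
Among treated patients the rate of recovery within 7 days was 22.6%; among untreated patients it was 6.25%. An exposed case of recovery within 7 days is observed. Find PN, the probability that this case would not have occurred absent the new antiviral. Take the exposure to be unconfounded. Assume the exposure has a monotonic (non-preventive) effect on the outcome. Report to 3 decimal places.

PN ≈ 0.723

p₁ = 0.226, p₀ = 0.0625.
Under exogeneity and monotonicity, PN = (p₁ − p₀) / p₁.
PN = (0.226 − 0.0625) / 0.226 = 0.1635 / 0.226 ≈ 0.7235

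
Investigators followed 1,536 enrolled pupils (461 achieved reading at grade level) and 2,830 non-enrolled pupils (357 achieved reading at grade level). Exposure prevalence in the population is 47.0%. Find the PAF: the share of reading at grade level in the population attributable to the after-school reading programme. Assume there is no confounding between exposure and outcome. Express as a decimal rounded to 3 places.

p₁ = P(outcome | exposed) = 461/1536 = 0.30013
p₀ = P(outcome | unexposed) = 357/2830 = 0.12615
Overall risk P(Y=1) = π·p₁ + (1−π)·p₀ = 0.47×0.30013 + 0.53×0.12615 = 0.20792.
Under exogeneity, PAF = [P(Y=1) − p₀] / P(Y=1).
PAF = (0.20792 − 0.12615) / 0.20792 ≈ 0.3933

PAF ≈ 0.393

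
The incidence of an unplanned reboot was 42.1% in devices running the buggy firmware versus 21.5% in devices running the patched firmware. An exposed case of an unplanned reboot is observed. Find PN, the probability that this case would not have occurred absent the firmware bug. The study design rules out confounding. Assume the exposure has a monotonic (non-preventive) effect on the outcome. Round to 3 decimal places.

p₁ = 0.421, p₀ = 0.215.
Under exogeneity and monotonicity, PN = (p₁ − p₀) / p₁.
PN = (0.421 − 0.215) / 0.421 = 0.206 / 0.421 ≈ 0.4893

PN ≈ 0.489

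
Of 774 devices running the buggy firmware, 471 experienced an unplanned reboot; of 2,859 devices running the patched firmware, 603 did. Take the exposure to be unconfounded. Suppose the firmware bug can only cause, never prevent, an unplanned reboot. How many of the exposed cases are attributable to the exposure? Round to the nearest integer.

p₁ = P(outcome | exposed) = 471/774 = 0.60853
p₀ = P(outcome | unexposed) = 603/2859 = 0.21091
PN = (p₁ − p₀)/p₁ = (0.60853 − 0.21091) / 0.60853 ≈ 0.65340.
Attributable cases ≈ PN × (exposed cases) = 0.65340 × 471 ≈ 307.75.

about 308 cases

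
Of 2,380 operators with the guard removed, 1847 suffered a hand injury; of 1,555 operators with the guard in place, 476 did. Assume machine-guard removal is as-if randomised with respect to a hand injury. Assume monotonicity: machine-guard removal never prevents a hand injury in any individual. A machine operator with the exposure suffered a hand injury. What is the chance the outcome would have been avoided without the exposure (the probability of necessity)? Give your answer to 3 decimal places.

PN ≈ 0.606

p₁ = P(outcome | exposed) = 1847/2380 = 0.77605
p₀ = P(outcome | unexposed) = 476/1555 = 0.30611
Under exogeneity and monotonicity, PN = (p₁ − p₀) / p₁.
PN = (0.77605 − 0.30611) / 0.77605 = 0.46994 / 0.77605 ≈ 0.6056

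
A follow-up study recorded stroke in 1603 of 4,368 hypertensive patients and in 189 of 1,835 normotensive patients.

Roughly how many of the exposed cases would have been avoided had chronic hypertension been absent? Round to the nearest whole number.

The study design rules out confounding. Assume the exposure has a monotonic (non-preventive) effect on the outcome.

p₁ = P(outcome | exposed) = 1603/4368 = 0.36699
p₀ = P(outcome | unexposed) = 189/1835 = 0.103
PN = (p₁ − p₀)/p₁ = (0.36699 − 0.103) / 0.36699 ≈ 0.71934.
Attributable cases ≈ PN × (exposed cases) = 0.71934 × 1603 ≈ 1153.11.

about 1153 cases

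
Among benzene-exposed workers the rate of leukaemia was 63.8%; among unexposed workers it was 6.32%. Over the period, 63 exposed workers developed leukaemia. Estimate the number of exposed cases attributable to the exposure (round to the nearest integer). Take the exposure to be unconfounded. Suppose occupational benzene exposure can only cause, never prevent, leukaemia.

p₁ = 0.638, p₀ = 0.0632.
PN = (p₁ − p₀)/p₁ = (0.638 − 0.0632) / 0.638 ≈ 0.90094.
Attributable cases ≈ PN × (exposed cases) = 0.90094 × 63 ≈ 56.76.

about 57 cases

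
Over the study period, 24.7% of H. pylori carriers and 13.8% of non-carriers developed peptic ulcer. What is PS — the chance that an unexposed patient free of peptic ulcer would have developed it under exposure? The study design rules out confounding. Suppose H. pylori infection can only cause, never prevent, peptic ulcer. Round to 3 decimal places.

PS ≈ 0.126

p₁ = 0.247, p₀ = 0.138.
Under exogeneity and monotonicity, PS = (p₁ − p₀) / (1 − p₀).
PS = (0.247 − 0.138) / (1 − 0.138) = 0.109 / 0.862 ≈ 0.1265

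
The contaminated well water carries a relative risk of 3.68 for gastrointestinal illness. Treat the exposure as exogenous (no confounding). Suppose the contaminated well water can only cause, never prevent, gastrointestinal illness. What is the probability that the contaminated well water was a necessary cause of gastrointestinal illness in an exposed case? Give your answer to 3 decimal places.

Under exogeneity and monotonicity, PN = (RR − 1) / RR = 1 − 1/RR.
PN = (3.68 − 1) / 3.68 = 2.68 / 3.68 ≈ 0.7283

PN ≈ 0.728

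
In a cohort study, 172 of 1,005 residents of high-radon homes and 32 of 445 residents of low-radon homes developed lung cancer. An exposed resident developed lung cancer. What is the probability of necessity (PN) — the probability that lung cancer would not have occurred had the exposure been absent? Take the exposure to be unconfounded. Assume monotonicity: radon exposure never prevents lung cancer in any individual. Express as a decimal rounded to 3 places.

p₁ = P(outcome | exposed) = 172/1005 = 0.17114
p₀ = P(outcome | unexposed) = 32/445 = 0.07191
Under exogeneity and monotonicity, PN = (p₁ − p₀) / p₁.
PN = (0.17114 − 0.07191) / 0.17114 = 0.099234 / 0.17114 ≈ 0.5798

PN ≈ 0.580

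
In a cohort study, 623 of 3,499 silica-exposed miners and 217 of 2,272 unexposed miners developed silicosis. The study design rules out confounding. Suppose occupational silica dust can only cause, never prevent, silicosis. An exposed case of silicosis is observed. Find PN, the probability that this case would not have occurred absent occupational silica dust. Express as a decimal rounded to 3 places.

p₁ = P(outcome | exposed) = 623/3499 = 0.17805
p₀ = P(outcome | unexposed) = 217/2272 = 0.095511
Under exogeneity and monotonicity, PN = (p₁ − p₀) / p₁.
PN = (0.17805 − 0.095511) / 0.17805 = 0.08254 / 0.17805 ≈ 0.4636

PN ≈ 0.464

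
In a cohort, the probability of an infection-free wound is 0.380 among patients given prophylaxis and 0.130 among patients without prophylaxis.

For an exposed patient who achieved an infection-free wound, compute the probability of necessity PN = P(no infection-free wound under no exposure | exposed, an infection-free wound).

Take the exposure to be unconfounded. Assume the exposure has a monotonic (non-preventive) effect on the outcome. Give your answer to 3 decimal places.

Let p₁ = 0.38, p₀ = 0.13.
Under exogeneity and monotonicity, PN = (p₁ − p₀) / p₁.
PN = (0.38 − 0.13) / 0.38 = 0.25 / 0.38 ≈ 0.6579

PN ≈ 0.658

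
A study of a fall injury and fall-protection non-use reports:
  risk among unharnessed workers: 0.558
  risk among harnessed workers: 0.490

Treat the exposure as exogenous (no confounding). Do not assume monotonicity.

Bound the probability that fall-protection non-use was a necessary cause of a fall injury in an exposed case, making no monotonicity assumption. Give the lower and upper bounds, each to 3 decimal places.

0.122 ≤ PN ≤ 0.914

Let p₁ = 0.558, p₀ = 0.49.
Under exogeneity alone the bounds on PN are max{0,(p₁−p₀)/p₁} ≤ PN ≤ min{1,(1−p₀)/p₁}.
  lower = (p₁ − p₀)/p₁ = 0.068 / 0.558 ≈ 0.1219
  upper = min{1, (1 − p₀)/p₁} = 0.51 / 0.558 ≈ 0.9140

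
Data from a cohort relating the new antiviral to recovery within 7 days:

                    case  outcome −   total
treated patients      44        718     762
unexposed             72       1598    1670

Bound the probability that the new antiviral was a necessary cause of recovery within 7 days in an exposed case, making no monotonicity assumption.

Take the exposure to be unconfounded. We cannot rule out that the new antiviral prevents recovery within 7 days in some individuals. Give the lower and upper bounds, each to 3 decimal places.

0.253 ≤ PN ≤ 1.000

p₁ = P(outcome | exposed) = 44/762 = 0.057743
p₀ = P(outcome | unexposed) = 72/1670 = 0.043114
Under exogeneity alone the bounds on PN are max{0,(p₁−p₀)/p₁} ≤ PN ≤ min{1,(1−p₀)/p₁}.
  lower = (p₁ − p₀)/p₁ = 0.014629 / 0.057743 ≈ 0.2533
  upper = min{1, (1 − p₀)/p₁} = 0.95689 / 0.057743 ≈ 16.5715 → capped at 1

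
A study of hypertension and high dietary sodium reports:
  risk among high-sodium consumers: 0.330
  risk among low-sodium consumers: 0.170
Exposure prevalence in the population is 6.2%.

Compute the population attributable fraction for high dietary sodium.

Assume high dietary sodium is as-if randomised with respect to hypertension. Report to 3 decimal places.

Let p₁ = 0.33, p₀ = 0.17.
Overall risk P(Y=1) = π·p₁ + (1−π)·p₀ = 0.062×0.33 + 0.938×0.17 = 0.17992.
Under exogeneity, PAF = [P(Y=1) − p₀] / P(Y=1).
PAF = (0.17992 − 0.17) / 0.17992 ≈ 0.0551

PAF ≈ 0.055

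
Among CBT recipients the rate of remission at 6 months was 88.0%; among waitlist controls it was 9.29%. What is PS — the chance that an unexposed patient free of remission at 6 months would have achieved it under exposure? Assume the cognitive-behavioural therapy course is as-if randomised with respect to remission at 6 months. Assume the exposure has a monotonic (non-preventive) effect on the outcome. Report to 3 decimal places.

p₁ = 0.88, p₀ = 0.0929.
Under exogeneity and monotonicity, PS = (p₁ − p₀) / (1 − p₀).
PS = (0.88 − 0.0929) / (1 − 0.0929) = 0.7871 / 0.9071 ≈ 0.8677

PS ≈ 0.868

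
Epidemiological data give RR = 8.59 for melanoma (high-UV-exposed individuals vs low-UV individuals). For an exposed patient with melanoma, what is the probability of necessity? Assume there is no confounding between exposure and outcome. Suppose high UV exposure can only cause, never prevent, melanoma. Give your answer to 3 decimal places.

Under exogeneity and monotonicity, PN = (RR − 1) / RR = 1 − 1/RR.
PN = (8.59 − 1) / 8.59 = 7.59 / 8.59 ≈ 0.8836

PN ≈ 0.884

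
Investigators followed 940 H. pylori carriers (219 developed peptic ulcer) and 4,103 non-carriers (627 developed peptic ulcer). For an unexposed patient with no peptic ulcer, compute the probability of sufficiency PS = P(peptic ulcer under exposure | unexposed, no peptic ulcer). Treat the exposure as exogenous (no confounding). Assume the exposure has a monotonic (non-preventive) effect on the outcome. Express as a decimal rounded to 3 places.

p₁ = P(outcome | exposed) = 219/940 = 0.23298
p₀ = P(outcome | unexposed) = 627/4103 = 0.15282
Under exogeneity and monotonicity, PS = (p₁ − p₀) / (1 − p₀).
PS = (0.23298 − 0.15282) / (1 − 0.15282) = 0.080164 / 0.84718 ≈ 0.0946

PS ≈ 0.095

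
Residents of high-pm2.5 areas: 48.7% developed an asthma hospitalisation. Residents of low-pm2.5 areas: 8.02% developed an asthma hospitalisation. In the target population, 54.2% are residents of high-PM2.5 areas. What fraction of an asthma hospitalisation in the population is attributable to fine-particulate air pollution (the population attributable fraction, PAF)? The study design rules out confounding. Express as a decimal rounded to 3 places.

p₁ = 0.487, p₀ = 0.0802.
Overall risk P(Y=1) = π·p₁ + (1−π)·p₀ = 0.542×0.487 + 0.458×0.0802 = 0.30069.
Under exogeneity, PAF = [P(Y=1) − p₀] / P(Y=1).
PAF = (0.30069 − 0.0802) / 0.30069 ≈ 0.7333

PAF ≈ 0.733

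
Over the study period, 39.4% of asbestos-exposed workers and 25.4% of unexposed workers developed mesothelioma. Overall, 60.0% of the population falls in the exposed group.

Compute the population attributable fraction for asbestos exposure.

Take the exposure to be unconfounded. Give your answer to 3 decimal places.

PAF ≈ 0.249

p₁ = 0.394, p₀ = 0.254.
Overall risk P(Y=1) = π·p₁ + (1−π)·p₀ = 0.6×0.394 + 0.4×0.254 = 0.338.
Under exogeneity, PAF = [P(Y=1) − p₀] / P(Y=1).
PAF = (0.338 − 0.254) / 0.338 ≈ 0.2485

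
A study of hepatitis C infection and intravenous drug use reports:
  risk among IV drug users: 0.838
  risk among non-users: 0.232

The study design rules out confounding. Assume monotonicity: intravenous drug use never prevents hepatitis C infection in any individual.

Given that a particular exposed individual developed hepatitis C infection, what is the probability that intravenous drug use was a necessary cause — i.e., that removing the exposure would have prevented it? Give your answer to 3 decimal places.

Let p₁ = 0.838, p₀ = 0.232.
Under exogeneity and monotonicity, PN = (p₁ − p₀) / p₁.
PN = (0.838 − 0.232) / 0.838 = 0.606 / 0.838 ≈ 0.7232

PN ≈ 0.723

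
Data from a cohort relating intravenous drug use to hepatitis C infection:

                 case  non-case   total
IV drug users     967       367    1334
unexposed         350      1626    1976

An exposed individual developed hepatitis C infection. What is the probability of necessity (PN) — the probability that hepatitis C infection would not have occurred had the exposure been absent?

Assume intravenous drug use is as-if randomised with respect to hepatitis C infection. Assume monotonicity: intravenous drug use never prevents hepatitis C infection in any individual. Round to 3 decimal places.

PN ≈ 0.756

p₁ = P(outcome | exposed) = 967/1334 = 0.72489
p₀ = P(outcome | unexposed) = 350/1976 = 0.17713
Under exogeneity and monotonicity, PN = (p₁ − p₀)/p₁.
PN = (0.72489 − 0.17713) / 0.72489 ≈ 0.7557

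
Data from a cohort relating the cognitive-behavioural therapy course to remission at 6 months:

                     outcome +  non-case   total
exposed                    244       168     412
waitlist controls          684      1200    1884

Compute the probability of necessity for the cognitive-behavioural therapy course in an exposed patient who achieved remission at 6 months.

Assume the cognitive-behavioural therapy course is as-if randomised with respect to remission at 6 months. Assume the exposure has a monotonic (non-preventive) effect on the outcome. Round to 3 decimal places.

PN ≈ 0.387

p₁ = P(outcome | exposed) = 244/412 = 0.59223
p₀ = P(outcome | unexposed) = 684/1884 = 0.36306
Under exogeneity and monotonicity, PN = (p₁ − p₀)/p₁.
PN = (0.59223 − 0.36306) / 0.59223 ≈ 0.3870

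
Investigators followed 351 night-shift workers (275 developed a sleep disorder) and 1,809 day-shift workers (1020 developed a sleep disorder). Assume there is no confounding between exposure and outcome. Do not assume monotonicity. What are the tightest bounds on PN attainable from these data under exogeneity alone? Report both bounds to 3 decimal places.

p₁ = P(outcome | exposed) = 275/351 = 0.78348
p₀ = P(outcome | unexposed) = 1020/1809 = 0.56385
Under exogeneity alone the bounds on PN are max{0,(p₁−p₀)/p₁} ≤ PN ≤ min{1,(1−p₀)/p₁}.
  lower = (p₁ − p₀)/p₁ = 0.21963 / 0.78348 ≈ 0.2803
  upper = min{1, (1 − p₀)/p₁} = 0.43615 / 0.78348 ≈ 0.5567

0.280 ≤ PN ≤ 0.557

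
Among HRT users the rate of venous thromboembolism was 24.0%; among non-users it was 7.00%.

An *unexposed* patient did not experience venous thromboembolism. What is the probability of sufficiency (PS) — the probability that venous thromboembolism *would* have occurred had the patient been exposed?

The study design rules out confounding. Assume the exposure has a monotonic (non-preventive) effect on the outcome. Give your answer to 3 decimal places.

PS ≈ 0.183

p₁ = 0.24, p₀ = 0.07.
Under exogeneity and monotonicity, PS = (p₁ − p₀) / (1 − p₀).
PS = (0.24 − 0.07) / (1 − 0.07) = 0.17 / 0.93 ≈ 0.1828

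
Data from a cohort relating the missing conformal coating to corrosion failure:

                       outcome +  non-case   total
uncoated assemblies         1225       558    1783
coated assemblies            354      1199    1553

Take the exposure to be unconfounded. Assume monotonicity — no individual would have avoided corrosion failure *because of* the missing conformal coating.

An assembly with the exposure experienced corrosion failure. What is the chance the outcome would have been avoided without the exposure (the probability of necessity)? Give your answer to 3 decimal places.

p₁ = P(outcome | exposed) = 1225/1783 = 0.68704
p₀ = P(outcome | unexposed) = 354/1553 = 0.22795
Under exogeneity and monotonicity, PN = (p₁ − p₀)/p₁.
PN = (0.68704 − 0.22795) / 0.68704 ≈ 0.6682

PN ≈ 0.668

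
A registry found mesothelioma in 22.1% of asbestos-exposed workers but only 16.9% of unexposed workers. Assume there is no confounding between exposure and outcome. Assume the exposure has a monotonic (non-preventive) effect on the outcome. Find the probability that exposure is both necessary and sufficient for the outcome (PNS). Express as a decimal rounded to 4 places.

PNS ≈ 0.0520

p₁ = 0.221, p₀ = 0.169.
Under exogeneity and monotonicity, PNS = p₁ − p₀.
PNS = 0.221 − 0.169 = 0.052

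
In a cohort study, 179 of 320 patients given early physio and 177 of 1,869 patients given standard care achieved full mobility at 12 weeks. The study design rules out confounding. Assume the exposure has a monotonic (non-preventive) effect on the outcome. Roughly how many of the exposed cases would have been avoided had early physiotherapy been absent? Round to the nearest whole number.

p₁ = P(outcome | exposed) = 179/320 = 0.55937
p₀ = P(outcome | unexposed) = 177/1869 = 0.094703
PN = (p₁ − p₀)/p₁ = (0.55937 − 0.094703) / 0.55937 ≈ 0.83070.
Attributable cases ≈ PN × (exposed cases) = 0.83070 × 179 ≈ 148.70.

about 149 cases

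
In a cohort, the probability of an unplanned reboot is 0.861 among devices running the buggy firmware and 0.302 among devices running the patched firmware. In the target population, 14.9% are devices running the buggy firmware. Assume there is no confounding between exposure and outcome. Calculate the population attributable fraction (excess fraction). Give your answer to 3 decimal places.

Let p₁ = 0.861, p₀ = 0.302.
Overall risk P(Y=1) = π·p₁ + (1−π)·p₀ = 0.149×0.861 + 0.851×0.302 = 0.38529.
Under exogeneity, PAF = [P(Y=1) − p₀] / P(Y=1).
PAF = (0.38529 − 0.302) / 0.38529 ≈ 0.2162

PAF ≈ 0.216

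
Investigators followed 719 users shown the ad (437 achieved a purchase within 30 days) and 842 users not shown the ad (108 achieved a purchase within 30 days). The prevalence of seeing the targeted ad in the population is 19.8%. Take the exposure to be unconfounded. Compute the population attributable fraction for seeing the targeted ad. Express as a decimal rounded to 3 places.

PAF ≈ 0.425

p₁ = P(outcome | exposed) = 437/719 = 0.60779
p₀ = P(outcome | unexposed) = 108/842 = 0.12827
Overall risk P(Y=1) = π·p₁ + (1−π)·p₀ = 0.198×0.60779 + 0.802×0.12827 = 0.22321.
Under exogeneity, PAF = [P(Y=1) − p₀] / P(Y=1).
PAF = (0.22321 − 0.12827) / 0.22321 ≈ 0.4254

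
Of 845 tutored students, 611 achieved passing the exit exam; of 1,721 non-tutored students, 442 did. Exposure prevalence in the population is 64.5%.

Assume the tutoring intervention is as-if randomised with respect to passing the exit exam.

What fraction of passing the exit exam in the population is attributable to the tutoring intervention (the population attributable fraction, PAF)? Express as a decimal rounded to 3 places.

p₁ = P(outcome | exposed) = 611/845 = 0.72308
p₀ = P(outcome | unexposed) = 442/1721 = 0.25683
Overall risk P(Y=1) = π·p₁ + (1−π)·p₀ = 0.645×0.72308 + 0.355×0.25683 = 0.55756.
Under exogeneity, PAF = [P(Y=1) − p₀] / P(Y=1).
PAF = (0.55756 − 0.25683) / 0.55756 ≈ 0.5394

PAF ≈ 0.539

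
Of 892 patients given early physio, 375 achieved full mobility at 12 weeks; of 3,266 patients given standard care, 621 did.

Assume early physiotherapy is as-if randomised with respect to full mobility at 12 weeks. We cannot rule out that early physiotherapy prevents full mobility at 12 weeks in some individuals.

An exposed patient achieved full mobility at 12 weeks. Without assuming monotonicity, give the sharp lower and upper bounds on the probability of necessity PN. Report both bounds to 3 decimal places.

0.548 ≤ PN ≤ 1.000

p₁ = P(outcome | exposed) = 375/892 = 0.4204
p₀ = P(outcome | unexposed) = 621/3266 = 0.19014
Under exogeneity alone the bounds on PN are max{0,(p₁−p₀)/p₁} ≤ PN ≤ min{1,(1−p₀)/p₁}.
  lower = (p₁ − p₀)/p₁ = 0.23026 / 0.4204 ≈ 0.5477
  upper = min{1, (1 − p₀)/p₁} = 0.80986 / 0.4204 ≈ 1.9264 → capped at 1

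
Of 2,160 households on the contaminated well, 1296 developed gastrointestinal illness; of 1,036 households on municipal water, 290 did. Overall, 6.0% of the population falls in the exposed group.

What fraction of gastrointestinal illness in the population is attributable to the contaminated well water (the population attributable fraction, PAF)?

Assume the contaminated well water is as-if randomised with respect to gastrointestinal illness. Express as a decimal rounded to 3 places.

p₁ = P(outcome | exposed) = 1296/2160 = 0.6
p₀ = P(outcome | unexposed) = 290/1036 = 0.27992
Overall risk P(Y=1) = π·p₁ + (1−π)·p₀ = 0.06×0.6 + 0.94×0.27992 = 0.29913.
Under exogeneity, PAF = [P(Y=1) − p₀] / P(Y=1).
PAF = (0.29913 − 0.27992) / 0.29913 ≈ 0.0642

PAF ≈ 0.064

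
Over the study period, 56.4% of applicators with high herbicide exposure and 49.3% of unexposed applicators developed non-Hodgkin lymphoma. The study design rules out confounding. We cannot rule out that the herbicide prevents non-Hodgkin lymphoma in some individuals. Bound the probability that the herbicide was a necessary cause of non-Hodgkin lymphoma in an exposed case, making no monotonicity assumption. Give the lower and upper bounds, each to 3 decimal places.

p₁ = 0.564, p₀ = 0.493.
Under exogeneity alone the bounds on PN are max{0,(p₁−p₀)/p₁} ≤ PN ≤ min{1,(1−p₀)/p₁}.
  lower = (p₁ − p₀)/p₁ = 0.071 / 0.564 ≈ 0.1259
  upper = min{1, (1 − p₀)/p₁} = 0.507 / 0.564 ≈ 0.8989

0.126 ≤ PN ≤ 0.899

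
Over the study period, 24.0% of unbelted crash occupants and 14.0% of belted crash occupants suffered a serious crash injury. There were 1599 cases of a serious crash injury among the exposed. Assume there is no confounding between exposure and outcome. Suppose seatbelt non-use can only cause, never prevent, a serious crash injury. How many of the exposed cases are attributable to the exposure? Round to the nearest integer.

p₁ = 0.24, p₀ = 0.14.
PN = (p₁ − p₀)/p₁ = (0.24 − 0.14) / 0.24 ≈ 0.41667.
Attributable cases ≈ PN × (exposed cases) = 0.41667 × 1599 ≈ 666.25.

about 666 cases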